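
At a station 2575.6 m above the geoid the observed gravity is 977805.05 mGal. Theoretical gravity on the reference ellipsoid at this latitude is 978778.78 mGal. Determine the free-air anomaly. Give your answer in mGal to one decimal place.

Free-air correction = 0.3086 × 2575.6 = 794.83 mGal
Free-air anomaly = 977805.05 − 978778.78 + (794.83) = -178.90 mGal

-178.9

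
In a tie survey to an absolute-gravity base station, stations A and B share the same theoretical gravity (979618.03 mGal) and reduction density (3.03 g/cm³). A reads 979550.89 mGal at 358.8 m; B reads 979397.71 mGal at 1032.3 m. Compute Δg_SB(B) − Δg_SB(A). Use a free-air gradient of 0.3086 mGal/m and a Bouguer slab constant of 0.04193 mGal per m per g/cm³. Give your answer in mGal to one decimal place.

-30.9

Δg_SB(A) = 979550.89 − 979618.03 + 0.3086×358.8 − 0.04193×3.03×358.8 = -2.00 mGal
Δg_SB(B) = 979397.71 − 979618.03 + 0.3086×1032.3 − 0.04193×3.03×1032.3 = -32.90 mGal
Difference = -32.90 − (-2.00) = -30.90 mGal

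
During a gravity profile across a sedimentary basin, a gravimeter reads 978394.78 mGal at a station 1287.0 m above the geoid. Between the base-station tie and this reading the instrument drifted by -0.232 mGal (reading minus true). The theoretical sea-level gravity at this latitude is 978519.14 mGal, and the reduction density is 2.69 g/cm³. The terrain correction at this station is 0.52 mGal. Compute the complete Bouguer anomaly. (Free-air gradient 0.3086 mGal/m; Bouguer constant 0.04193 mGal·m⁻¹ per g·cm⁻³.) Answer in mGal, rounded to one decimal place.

Drift-corrected reading = 978394.78 − (-0.232) = 978395.012 mGal
Free-air correction = 0.3086 × 1287.0 = 397.17 mGal
Free-air anomaly = 978395.012 − 978519.14 + (397.17) = 273.042 mGal
Bouguer slab correction = 0.04193 × 2.69 × 1287.0 = 145.16 mGal
Simple Bouguer anomaly = 273.042 − (145.16) = 127.882 mGal
Complete Bouguer anomaly = 127.882 + 0.52 = 128.402 mGal

128.4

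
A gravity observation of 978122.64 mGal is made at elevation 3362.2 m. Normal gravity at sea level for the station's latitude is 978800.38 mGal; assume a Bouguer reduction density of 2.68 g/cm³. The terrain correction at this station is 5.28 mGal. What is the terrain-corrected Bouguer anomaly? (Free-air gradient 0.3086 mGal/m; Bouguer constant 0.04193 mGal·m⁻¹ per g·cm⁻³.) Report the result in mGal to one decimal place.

-12.7

Free-air correction = 0.3086 × 3362.2 = 1037.57 mGal
Free-air anomaly = 978122.64 − 978800.38 + (1037.57) = 359.83 mGal
Bouguer slab correction = 0.04193 × 2.68 × 3362.2 = 377.82 mGal
Simple Bouguer anomaly = 359.83 − (377.82) = -17.99 mGal
Complete Bouguer anomaly = -17.99 + 5.28 = -12.71 mGal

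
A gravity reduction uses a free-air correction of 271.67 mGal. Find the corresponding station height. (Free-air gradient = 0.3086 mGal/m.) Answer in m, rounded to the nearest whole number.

h = 271.67 / 0.3086 = 880.33 m

880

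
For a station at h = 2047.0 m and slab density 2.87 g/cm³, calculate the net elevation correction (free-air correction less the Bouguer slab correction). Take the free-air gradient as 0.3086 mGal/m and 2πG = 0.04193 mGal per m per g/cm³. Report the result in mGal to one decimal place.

385.4

Combined gradient = 0.3086 − 0.04193 × 2.87 = 0.1882609 mGal/m
Combined elevation correction = 0.1882609 × 2047.0 = 385.4 mGal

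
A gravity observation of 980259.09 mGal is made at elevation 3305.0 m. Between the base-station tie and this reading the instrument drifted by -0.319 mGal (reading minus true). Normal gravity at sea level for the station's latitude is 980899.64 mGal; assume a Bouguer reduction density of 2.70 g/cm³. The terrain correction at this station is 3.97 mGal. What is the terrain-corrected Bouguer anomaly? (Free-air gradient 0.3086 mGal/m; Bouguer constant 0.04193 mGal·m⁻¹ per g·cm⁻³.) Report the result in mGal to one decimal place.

Drift-corrected reading = 980259.09 − (-0.319) = 980259.409 mGal
Free-air correction = 0.3086 × 3305.0 = 1019.92 mGal
Free-air anomaly = 980259.409 − 980899.64 + (1019.92) = 379.689 mGal
Bouguer slab correction = 0.04193 × 2.70 × 3305.0 = 374.16 mGal
Simple Bouguer anomaly = 379.689 − (374.16) = 5.529 mGal
Complete Bouguer anomaly = 5.529 + 3.97 = 9.499 mGal

9.5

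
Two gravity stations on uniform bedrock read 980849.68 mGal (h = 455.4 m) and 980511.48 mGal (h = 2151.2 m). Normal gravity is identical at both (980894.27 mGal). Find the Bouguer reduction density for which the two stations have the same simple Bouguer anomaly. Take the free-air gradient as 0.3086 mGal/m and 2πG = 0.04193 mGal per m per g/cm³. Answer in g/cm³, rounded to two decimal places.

Δg_obs = 980511.48 − 980849.68 = -338.20 mGal over Δh = 2151.2 − 455.4 = 1695.8 m
Equal Bouguer anomalies ⇒ Δg_obs + (0.3086 − 0.04193ρ)·Δh = 0
0.3086 − 0.04193ρ = −Δg_obs/Δh = 0.19943
ρ = (0.3086 − 0.19943) / 0.04193 = 2.60 g/cm³

2.60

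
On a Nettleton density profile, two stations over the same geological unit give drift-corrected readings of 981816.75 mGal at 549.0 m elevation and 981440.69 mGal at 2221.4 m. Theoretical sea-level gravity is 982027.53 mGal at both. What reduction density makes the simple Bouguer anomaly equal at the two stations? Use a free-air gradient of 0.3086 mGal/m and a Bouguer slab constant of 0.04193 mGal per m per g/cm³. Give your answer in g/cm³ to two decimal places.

Δg_obs = 981440.69 − 981816.75 = -376.06 mGal over Δh = 2221.4 − 549.0 = 1672.4 m
Equal Bouguer anomalies ⇒ Δg_obs + (0.3086 − 0.04193ρ)·Δh = 0
0.3086 − 0.04193ρ = −Δg_obs/Δh = 0.22486
ρ = (0.3086 − 0.22486) / 0.04193 = 2.00 g/cm³

2.00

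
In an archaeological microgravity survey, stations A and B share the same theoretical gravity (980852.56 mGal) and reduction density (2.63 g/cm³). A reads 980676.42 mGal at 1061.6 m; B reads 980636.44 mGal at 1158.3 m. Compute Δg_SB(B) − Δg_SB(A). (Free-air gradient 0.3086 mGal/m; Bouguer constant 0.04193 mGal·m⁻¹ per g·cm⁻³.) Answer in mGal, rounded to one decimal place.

Δg_SB(A) = 980676.42 − 980852.56 + 0.3086×1061.6 − 0.04193×2.63×1061.6 = 34.40 mGal
Δg_SB(B) = 980636.44 − 980852.56 + 0.3086×1158.3 − 0.04193×2.63×1158.3 = 13.60 mGal
Difference = 13.60 − (34.40) = -20.80 mGal

-20.8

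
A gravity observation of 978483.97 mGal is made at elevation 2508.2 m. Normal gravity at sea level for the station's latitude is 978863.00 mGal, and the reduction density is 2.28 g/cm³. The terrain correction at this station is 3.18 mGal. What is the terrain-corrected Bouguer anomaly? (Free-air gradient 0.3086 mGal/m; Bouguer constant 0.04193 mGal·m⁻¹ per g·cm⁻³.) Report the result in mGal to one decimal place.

158.4

Free-air correction = 0.3086 × 2508.2 = 774.03 mGal
Free-air anomaly = 978483.97 − 978863.00 + (774.03) = 395.00 mGal
Bouguer slab correction = 0.04193 × 2.28 × 2508.2 = 239.78 mGal
Simple Bouguer anomaly = 395.00 − (239.78) = 155.22 mGal
Complete Bouguer anomaly = 155.22 + 3.18 = 158.40 mGal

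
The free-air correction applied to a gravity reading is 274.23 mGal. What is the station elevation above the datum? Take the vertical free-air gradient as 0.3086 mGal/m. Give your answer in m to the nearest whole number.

889

h = 274.23 / 0.3086 = 888.63 m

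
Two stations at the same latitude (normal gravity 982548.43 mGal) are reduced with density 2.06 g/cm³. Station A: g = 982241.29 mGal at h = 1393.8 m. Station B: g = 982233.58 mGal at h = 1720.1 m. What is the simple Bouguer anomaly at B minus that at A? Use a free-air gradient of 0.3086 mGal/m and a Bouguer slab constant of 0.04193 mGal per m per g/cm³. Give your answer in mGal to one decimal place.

64.8

Δg_SB(A) = 982241.29 − 982548.43 + 0.3086×1393.8 − 0.04193×2.06×1393.8 = 2.60 mGal
Δg_SB(B) = 982233.58 − 982548.43 + 0.3086×1720.1 − 0.04193×2.06×1720.1 = 67.40 mGal
Difference = 67.40 − (2.60) = 64.80 mGal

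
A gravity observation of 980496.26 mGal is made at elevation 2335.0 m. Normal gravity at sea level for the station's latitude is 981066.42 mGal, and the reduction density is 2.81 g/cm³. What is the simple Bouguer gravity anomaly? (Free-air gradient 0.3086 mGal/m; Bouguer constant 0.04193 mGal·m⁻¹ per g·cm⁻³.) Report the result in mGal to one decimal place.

-124.7

Free-air correction = 0.3086 × 2335.0 = 720.58 mGal
Free-air anomaly = 980496.26 − 981066.42 + (720.58) = 150.42 mGal
Bouguer slab correction = 0.04193 × 2.81 × 2335.0 = 275.12 mGal
Simple Bouguer anomaly = 150.42 − (275.12) = -124.70 mGal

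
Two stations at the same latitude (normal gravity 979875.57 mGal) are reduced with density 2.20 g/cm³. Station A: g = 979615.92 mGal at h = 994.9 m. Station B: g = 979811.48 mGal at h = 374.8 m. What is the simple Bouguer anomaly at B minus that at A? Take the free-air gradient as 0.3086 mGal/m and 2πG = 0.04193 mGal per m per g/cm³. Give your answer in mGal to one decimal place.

61.4

Δg_SB(A) = 979615.92 − 979875.57 + 0.3086×994.9 − 0.04193×2.20×994.9 = -44.40 mGal
Δg_SB(B) = 979811.48 − 979875.57 + 0.3086×374.8 − 0.04193×2.20×374.8 = 17.00 mGal
Difference = 17.00 − (-44.40) = 61.40 mGal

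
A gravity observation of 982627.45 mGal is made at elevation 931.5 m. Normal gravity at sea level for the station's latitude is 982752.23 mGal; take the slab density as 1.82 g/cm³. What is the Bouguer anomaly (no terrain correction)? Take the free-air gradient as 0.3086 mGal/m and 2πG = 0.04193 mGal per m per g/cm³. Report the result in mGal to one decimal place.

91.6

Free-air correction = 0.3086 × 931.5 = 287.46 mGal
Free-air anomaly = 982627.45 − 982752.23 + (287.46) = 162.68 mGal
Bouguer slab correction = 0.04193 × 1.82 × 931.5 = 71.09 mGal
Simple Bouguer anomaly = 162.68 − (71.09) = 91.59 mGal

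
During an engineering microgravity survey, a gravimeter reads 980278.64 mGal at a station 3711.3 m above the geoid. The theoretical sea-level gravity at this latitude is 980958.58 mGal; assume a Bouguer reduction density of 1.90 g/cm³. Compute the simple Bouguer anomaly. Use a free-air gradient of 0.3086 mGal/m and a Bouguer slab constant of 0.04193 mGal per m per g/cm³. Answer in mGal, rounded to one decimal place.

169.7

Free-air correction = 0.3086 × 3711.3 = 1145.31 mGal
Free-air anomaly = 980278.64 − 980958.58 + (1145.31) = 465.37 mGal
Bouguer slab correction = 0.04193 × 1.90 × 3711.3 = 295.67 mGal
Simple Bouguer anomaly = 465.37 − (295.67) = 169.70 mGal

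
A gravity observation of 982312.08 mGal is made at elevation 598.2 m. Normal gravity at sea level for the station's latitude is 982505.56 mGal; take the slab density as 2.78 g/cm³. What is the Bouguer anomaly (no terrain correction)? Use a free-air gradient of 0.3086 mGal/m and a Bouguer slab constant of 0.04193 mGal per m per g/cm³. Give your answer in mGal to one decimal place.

Free-air correction = 0.3086 × 598.2 = 184.60 mGal
Free-air anomaly = 982312.08 − 982505.56 + (184.60) = -8.88 mGal
Bouguer slab correction = 0.04193 × 2.78 × 598.2 = 69.73 mGal
Simple Bouguer anomaly = -8.88 − (69.73) = -78.61 mGal

-78.6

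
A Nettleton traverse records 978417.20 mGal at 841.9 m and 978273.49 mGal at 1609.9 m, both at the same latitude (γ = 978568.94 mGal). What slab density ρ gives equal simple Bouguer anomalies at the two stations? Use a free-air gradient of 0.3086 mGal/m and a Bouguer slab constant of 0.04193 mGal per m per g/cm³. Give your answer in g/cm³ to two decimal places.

2.90

Δg_obs = 978273.49 − 978417.20 = -143.71 mGal over Δh = 1609.9 − 841.9 = 768.0 m
Equal Bouguer anomalies ⇒ Δg_obs + (0.3086 − 0.04193ρ)·Δh = 0
0.3086 − 0.04193ρ = −Δg_obs/Δh = 0.18712
ρ = (0.3086 − 0.18712) / 0.04193 = 2.90 g/cm³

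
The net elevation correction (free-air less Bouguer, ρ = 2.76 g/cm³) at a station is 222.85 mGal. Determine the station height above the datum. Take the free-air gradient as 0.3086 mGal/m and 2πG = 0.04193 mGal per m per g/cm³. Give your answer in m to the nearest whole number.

Combined gradient = 0.3086 − 0.04193 × 2.76 = 0.1928732 mGal/m
h = 222.85 / 0.1928732 = 1155.42 m

1155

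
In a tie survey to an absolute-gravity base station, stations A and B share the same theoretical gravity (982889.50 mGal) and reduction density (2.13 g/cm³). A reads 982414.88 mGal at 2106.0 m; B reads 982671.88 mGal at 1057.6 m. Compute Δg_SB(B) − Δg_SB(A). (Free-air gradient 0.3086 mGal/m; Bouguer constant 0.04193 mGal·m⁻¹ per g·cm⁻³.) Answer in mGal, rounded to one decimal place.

27.1

Δg_SB(A) = 982414.88 − 982889.50 + 0.3086×2106.0 − 0.04193×2.13×2106.0 = -12.80 mGal
Δg_SB(B) = 982671.88 − 982889.50 + 0.3086×1057.6 − 0.04193×2.13×1057.6 = 14.30 mGal
Difference = 14.30 − (-12.80) = 27.10 mGal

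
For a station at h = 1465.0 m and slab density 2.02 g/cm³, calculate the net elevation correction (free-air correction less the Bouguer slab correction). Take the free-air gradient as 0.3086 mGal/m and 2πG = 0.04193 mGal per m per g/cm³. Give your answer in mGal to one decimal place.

Combined gradient = 0.3086 − 0.04193 × 2.02 = 0.2239014 mGal/m
Combined elevation correction = 0.2239014 × 1465.0 = 328.0 mGal

328.0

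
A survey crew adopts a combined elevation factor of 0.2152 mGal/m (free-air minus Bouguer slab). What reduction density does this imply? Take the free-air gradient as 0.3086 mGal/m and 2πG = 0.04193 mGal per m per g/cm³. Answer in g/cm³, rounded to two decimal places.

2.23

0.2152 = 0.3086 − 0.04193 × ρ
ρ = (0.3086 − 0.2152) / 0.04193 = 2.23 g/cm³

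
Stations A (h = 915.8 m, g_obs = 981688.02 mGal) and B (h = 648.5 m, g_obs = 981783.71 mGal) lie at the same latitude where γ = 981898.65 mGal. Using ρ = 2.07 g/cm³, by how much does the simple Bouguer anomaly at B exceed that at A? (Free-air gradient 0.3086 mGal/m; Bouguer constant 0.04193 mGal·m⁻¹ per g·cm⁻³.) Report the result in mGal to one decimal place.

Δg_SB(A) = 981688.02 − 981898.65 + 0.3086×915.8 − 0.04193×2.07×915.8 = -7.50 mGal
Δg_SB(B) = 981783.71 − 981898.65 + 0.3086×648.5 − 0.04193×2.07×648.5 = 28.90 mGal
Difference = 28.90 − (-7.50) = 36.40 mGal

36.4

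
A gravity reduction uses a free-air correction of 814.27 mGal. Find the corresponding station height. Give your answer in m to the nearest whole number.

2639

h = 814.27 / 0.3086 = 2638.59 m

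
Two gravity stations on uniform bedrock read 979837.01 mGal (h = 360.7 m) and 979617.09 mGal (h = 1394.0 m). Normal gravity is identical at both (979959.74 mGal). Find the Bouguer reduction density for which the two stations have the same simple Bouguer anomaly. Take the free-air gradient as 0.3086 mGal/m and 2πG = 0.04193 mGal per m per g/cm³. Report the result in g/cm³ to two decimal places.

Δg_obs = 979617.09 − 979837.01 = -219.92 mGal over Δh = 1394.0 − 360.7 = 1033.3 m
Equal Bouguer anomalies ⇒ Δg_obs + (0.3086 − 0.04193ρ)·Δh = 0
0.3086 − 0.04193ρ = −Δg_obs/Δh = 0.21283
ρ = (0.3086 − 0.21283) / 0.04193 = 2.28 g/cm³

2.28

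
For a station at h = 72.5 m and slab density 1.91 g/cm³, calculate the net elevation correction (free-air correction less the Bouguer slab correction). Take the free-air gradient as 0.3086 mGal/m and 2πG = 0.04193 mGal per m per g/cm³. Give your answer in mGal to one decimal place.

16.6

Combined gradient = 0.3086 − 0.04193 × 1.91 = 0.2285137 mGal/m
Combined elevation correction = 0.2285137 × 72.5 = 16.6 mGal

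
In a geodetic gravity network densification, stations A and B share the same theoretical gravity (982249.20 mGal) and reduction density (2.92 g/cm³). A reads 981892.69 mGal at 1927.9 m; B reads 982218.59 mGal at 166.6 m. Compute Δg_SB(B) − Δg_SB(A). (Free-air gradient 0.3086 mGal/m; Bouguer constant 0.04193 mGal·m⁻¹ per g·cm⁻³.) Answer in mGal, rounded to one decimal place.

-2.0

Δg_SB(A) = 981892.69 − 982249.20 + 0.3086×1927.9 − 0.04193×2.92×1927.9 = 2.40 mGal
Δg_SB(B) = 982218.59 − 982249.20 + 0.3086×166.6 − 0.04193×2.92×166.6 = 0.40 mGal
Difference = 0.40 − (2.40) = -2.00 mGal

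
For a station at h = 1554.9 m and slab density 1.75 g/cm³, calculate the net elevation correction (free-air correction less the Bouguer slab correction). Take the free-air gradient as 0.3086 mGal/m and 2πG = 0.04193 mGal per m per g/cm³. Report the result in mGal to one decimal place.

365.7

Combined gradient = 0.3086 − 0.04193 × 1.75 = 0.2352225 mGal/m
Combined elevation correction = 0.2352225 × 1554.9 = 365.7 mGal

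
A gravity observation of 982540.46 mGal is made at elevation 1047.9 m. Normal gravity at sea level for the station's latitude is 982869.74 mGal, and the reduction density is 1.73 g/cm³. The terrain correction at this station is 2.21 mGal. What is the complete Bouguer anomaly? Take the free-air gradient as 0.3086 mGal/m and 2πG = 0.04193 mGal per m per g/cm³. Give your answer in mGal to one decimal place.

Free-air correction = 0.3086 × 1047.9 = 323.38 mGal
Free-air anomaly = 982540.46 − 982869.74 + (323.38) = -5.90 mGal
Bouguer slab correction = 0.04193 × 1.73 × 1047.9 = 76.01 mGal
Simple Bouguer anomaly = -5.90 − (76.01) = -81.91 mGal
Complete Bouguer anomaly = -81.91 + 2.21 = -79.70 mGal

-79.7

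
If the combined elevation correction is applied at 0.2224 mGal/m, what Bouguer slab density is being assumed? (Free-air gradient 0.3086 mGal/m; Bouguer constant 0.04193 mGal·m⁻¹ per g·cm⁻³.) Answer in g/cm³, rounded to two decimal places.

2.06

0.2224 = 0.3086 − 0.04193 × ρ
ρ = (0.3086 − 0.2224) / 0.04193 = 2.06 g/cm³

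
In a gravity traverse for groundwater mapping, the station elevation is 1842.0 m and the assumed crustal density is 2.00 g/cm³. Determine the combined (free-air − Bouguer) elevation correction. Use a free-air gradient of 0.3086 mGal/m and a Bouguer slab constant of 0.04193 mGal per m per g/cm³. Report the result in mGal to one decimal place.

Combined gradient = 0.3086 − 0.04193 × 2.00 = 0.2247400 mGal/m
Combined elevation correction = 0.2247400 × 1842.0 = 414.0 mGal

414.0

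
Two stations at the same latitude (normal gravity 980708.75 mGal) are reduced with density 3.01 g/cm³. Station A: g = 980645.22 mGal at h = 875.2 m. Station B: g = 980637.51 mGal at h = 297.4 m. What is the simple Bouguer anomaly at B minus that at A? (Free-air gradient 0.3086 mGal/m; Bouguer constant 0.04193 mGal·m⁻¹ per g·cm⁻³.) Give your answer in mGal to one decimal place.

-113.1

Δg_SB(A) = 980645.22 − 980708.75 + 0.3086×875.2 − 0.04193×3.01×875.2 = 96.10 mGal
Δg_SB(B) = 980637.51 − 980708.75 + 0.3086×297.4 − 0.04193×3.01×297.4 = -17.00 mGal
Difference = -17.00 − (96.10) = -113.10 mGal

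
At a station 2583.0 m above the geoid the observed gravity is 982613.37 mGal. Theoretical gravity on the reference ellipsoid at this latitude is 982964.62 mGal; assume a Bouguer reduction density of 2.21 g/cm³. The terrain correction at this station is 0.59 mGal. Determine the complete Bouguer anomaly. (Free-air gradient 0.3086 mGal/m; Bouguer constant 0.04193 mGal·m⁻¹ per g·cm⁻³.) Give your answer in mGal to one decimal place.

207.1

Free-air correction = 0.3086 × 2583.0 = 797.11 mGal
Free-air anomaly = 982613.37 − 982964.62 + (797.11) = 445.86 mGal
Bouguer slab correction = 0.04193 × 2.21 × 2583.0 = 239.35 mGal
Simple Bouguer anomaly = 445.86 − (239.35) = 206.51 mGal
Complete Bouguer anomaly = 206.51 + 0.59 = 207.10 mGal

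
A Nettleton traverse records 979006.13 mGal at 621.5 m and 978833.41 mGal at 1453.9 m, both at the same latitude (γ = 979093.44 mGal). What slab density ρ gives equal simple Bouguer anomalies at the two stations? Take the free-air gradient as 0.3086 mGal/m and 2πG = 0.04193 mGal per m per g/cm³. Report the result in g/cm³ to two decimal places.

2.41

Δg_obs = 978833.41 − 979006.13 = -172.72 mGal over Δh = 1453.9 − 621.5 = 832.4 m
Equal Bouguer anomalies ⇒ Δg_obs + (0.3086 − 0.04193ρ)·Δh = 0
0.3086 − 0.04193ρ = −Δg_obs/Δh = 0.20750
ρ = (0.3086 − 0.20750) / 0.04193 = 2.41 g/cm³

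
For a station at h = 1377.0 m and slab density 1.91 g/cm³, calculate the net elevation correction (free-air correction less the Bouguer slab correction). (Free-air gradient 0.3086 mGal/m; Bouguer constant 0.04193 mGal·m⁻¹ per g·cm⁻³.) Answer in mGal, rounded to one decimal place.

Combined gradient = 0.3086 − 0.04193 × 1.91 = 0.2285137 mGal/m
Combined elevation correction = 0.2285137 × 1377.0 = 314.7 mGal

314.7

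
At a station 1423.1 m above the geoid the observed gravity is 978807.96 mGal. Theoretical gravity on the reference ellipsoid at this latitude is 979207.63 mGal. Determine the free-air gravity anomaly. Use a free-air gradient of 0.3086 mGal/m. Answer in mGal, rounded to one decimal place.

Free-air correction = 0.3086 × 1423.1 = 439.17 mGal
Free-air anomaly = 978807.96 − 979207.63 + (439.17) = 39.50 mGal

39.5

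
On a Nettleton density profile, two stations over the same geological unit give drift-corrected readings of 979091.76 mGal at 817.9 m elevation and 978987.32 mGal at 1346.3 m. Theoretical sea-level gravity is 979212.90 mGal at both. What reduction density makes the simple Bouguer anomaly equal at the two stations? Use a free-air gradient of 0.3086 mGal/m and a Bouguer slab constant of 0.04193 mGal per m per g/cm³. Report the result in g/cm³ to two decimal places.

2.65

Δg_obs = 978987.32 − 979091.76 = -104.44 mGal over Δh = 1346.3 − 817.9 = 528.4 m
Equal Bouguer anomalies ⇒ Δg_obs + (0.3086 − 0.04193ρ)·Δh = 0
0.3086 − 0.04193ρ = −Δg_obs/Δh = 0.19765
ρ = (0.3086 − 0.19765) / 0.04193 = 2.65 g/cm³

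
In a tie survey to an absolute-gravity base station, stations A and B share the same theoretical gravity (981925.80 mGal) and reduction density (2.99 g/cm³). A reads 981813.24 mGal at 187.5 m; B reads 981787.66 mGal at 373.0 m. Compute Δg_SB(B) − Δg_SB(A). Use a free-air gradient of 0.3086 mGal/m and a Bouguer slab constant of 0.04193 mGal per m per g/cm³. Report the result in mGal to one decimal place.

Δg_SB(A) = 981813.24 − 981925.80 + 0.3086×187.5 − 0.04193×2.99×187.5 = -78.20 mGal
Δg_SB(B) = 981787.66 − 981925.80 + 0.3086×373.0 − 0.04193×2.99×373.0 = -69.80 mGal
Difference = -69.80 − (-78.20) = 8.40 mGal

8.4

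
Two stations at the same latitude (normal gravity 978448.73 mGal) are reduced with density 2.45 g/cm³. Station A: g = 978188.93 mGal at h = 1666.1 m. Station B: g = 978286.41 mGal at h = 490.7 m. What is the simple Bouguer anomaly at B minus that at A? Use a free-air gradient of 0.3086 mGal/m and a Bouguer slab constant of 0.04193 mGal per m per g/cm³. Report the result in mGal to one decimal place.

Δg_SB(A) = 978188.93 − 978448.73 + 0.3086×1666.1 − 0.04193×2.45×1666.1 = 83.20 mGal
Δg_SB(B) = 978286.41 − 978448.73 + 0.3086×490.7 − 0.04193×2.45×490.7 = -61.30 mGal
Difference = -61.30 − (83.20) = -144.50 mGal

-144.5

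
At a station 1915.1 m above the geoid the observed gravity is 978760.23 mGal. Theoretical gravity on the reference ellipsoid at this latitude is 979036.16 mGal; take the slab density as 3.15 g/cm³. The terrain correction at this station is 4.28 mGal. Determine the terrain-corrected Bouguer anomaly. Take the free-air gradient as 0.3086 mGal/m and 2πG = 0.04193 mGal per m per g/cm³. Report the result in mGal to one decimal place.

Free-air correction = 0.3086 × 1915.1 = 591.00 mGal
Free-air anomaly = 978760.23 − 979036.16 + (591.00) = 315.07 mGal
Bouguer slab correction = 0.04193 × 3.15 × 1915.1 = 252.95 mGal
Simple Bouguer anomaly = 315.07 − (252.95) = 62.12 mGal
Complete Bouguer anomaly = 62.12 + 4.28 = 66.40 mGal

66.4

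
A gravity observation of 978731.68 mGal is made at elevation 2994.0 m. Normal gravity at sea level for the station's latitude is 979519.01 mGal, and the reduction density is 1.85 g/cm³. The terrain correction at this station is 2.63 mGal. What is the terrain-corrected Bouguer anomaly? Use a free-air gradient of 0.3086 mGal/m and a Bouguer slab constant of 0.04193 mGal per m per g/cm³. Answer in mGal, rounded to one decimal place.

Free-air correction = 0.3086 × 2994.0 = 923.95 mGal
Free-air anomaly = 978731.68 − 979519.01 + (923.95) = 136.62 mGal
Bouguer slab correction = 0.04193 × 1.85 × 2994.0 = 232.25 mGal
Simple Bouguer anomaly = 136.62 − (232.25) = -95.63 mGal
Complete Bouguer anomaly = -95.63 + 2.63 = -93.00 mGal

-93.0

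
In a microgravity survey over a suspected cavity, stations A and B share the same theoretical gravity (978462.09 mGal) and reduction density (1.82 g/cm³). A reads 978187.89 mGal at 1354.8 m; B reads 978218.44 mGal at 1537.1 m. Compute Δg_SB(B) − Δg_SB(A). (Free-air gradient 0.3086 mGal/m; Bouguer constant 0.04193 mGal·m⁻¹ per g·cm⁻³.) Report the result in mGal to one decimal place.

Δg_SB(A) = 978187.89 − 978462.09 + 0.3086×1354.8 − 0.04193×1.82×1354.8 = 40.50 mGal
Δg_SB(B) = 978218.44 − 978462.09 + 0.3086×1537.1 − 0.04193×1.82×1537.1 = 113.40 mGal
Difference = 113.40 − (40.50) = 72.90 mGal

72.9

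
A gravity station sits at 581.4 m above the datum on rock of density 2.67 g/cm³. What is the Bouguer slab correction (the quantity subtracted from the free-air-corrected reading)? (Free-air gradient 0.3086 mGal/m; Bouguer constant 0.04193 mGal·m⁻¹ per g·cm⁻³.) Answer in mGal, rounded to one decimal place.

Bouguer slab correction = 0.04193 × 2.67 × 581.4 = 65.1 mGal

65.1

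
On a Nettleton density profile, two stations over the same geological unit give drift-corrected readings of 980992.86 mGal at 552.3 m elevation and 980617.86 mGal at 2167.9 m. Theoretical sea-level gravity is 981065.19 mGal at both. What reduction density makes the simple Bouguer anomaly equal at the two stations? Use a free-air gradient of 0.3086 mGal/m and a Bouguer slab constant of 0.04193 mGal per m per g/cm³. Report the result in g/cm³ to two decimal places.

1.82

Δg_obs = 980617.86 − 980992.86 = -375.00 mGal over Δh = 2167.9 − 552.3 = 1615.6 m
Equal Bouguer anomalies ⇒ Δg_obs + (0.3086 − 0.04193ρ)·Δh = 0
0.3086 − 0.04193ρ = −Δg_obs/Δh = 0.23211
ρ = (0.3086 − 0.23211) / 0.04193 = 1.82 g/cm³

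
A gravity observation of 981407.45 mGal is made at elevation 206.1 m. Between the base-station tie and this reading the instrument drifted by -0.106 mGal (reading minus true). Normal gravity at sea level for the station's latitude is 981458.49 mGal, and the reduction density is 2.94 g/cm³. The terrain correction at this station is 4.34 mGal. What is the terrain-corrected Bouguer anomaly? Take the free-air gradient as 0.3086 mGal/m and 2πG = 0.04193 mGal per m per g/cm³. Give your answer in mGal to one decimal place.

Drift-corrected reading = 981407.45 − (-0.106) = 981407.556 mGal
Free-air correction = 0.3086 × 206.1 = 63.60 mGal
Free-air anomaly = 981407.556 − 981458.49 + (63.60) = 12.666 mGal
Bouguer slab correction = 0.04193 × 2.94 × 206.1 = 25.41 mGal
Simple Bouguer anomaly = 12.666 − (25.41) = -12.744 mGal
Complete Bouguer anomaly = -12.744 + 4.34 = -8.404 mGal

-8.4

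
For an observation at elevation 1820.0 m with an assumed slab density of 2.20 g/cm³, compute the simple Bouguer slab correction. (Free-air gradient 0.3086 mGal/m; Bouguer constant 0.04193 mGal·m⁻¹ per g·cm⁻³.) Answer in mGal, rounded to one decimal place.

167.9

Bouguer slab correction = 0.04193 × 2.20 × 1820.0 = 167.9 mGal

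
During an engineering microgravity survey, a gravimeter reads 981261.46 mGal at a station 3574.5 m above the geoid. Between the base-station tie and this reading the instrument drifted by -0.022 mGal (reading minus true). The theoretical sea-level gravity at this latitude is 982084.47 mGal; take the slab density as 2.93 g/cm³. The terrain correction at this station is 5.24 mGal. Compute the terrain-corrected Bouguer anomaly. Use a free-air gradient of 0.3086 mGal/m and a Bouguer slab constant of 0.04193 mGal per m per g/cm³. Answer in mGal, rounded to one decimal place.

Drift-corrected reading = 981261.46 − (-0.022) = 981261.482 mGal
Free-air correction = 0.3086 × 3574.5 = 1103.09 mGal
Free-air anomaly = 981261.482 − 982084.47 + (1103.09) = 280.102 mGal
Bouguer slab correction = 0.04193 × 2.93 × 3574.5 = 439.14 mGal
Simple Bouguer anomaly = 280.102 − (439.14) = -159.038 mGal
Complete Bouguer anomaly = -159.038 + 5.24 = -153.798 mGal

-153.8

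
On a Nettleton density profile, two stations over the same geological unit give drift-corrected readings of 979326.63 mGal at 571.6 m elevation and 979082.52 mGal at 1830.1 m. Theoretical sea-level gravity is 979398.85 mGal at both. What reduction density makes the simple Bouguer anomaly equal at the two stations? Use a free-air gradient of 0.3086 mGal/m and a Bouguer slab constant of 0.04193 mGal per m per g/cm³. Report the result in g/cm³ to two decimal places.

Δg_obs = 979082.52 − 979326.63 = -244.11 mGal over Δh = 1830.1 − 571.6 = 1258.5 m
Equal Bouguer anomalies ⇒ Δg_obs + (0.3086 − 0.04193ρ)·Δh = 0
0.3086 − 0.04193ρ = −Δg_obs/Δh = 0.19397
ρ = (0.3086 − 0.19397) / 0.04193 = 2.73 g/cm³

2.73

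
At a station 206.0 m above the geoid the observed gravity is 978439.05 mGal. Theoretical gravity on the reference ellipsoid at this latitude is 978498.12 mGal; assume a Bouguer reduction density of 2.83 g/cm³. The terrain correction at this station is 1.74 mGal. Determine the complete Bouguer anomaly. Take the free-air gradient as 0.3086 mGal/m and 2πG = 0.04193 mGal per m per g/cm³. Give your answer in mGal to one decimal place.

-18.2

Free-air correction = 0.3086 × 206.0 = 63.57 mGal
Free-air anomaly = 978439.05 − 978498.12 + (63.57) = 4.50 mGal
Bouguer slab correction = 0.04193 × 2.83 × 206.0 = 24.44 mGal
Simple Bouguer anomaly = 4.50 − (24.44) = -19.94 mGal
Complete Bouguer anomaly = -19.94 + 1.74 = -18.20 mGal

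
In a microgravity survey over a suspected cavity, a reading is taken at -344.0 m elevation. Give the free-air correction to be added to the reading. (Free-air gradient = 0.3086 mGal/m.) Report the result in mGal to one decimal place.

-106.2

Free-air correction = 0.3086 × -344.0 = -106.2 mGal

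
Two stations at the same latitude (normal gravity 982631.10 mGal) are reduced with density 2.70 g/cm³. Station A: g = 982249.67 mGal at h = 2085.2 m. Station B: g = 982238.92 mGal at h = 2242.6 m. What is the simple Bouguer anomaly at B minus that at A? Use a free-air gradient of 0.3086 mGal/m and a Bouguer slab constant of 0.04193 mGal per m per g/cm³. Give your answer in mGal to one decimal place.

Δg_SB(A) = 982249.67 − 982631.10 + 0.3086×2085.2 − 0.04193×2.70×2085.2 = 26.00 mGal
Δg_SB(B) = 982238.92 − 982631.10 + 0.3086×2242.6 − 0.04193×2.70×2242.6 = 46.00 mGal
Difference = 46.00 − (26.00) = 20.00 mGal

20.0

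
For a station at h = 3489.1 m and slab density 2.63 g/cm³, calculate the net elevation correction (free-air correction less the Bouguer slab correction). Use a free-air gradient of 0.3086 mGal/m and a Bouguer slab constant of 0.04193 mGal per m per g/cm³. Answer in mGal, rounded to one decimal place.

Combined gradient = 0.3086 − 0.04193 × 2.63 = 0.1983241 mGal/m
Combined elevation correction = 0.1983241 × 3489.1 = 692.0 mGal

692.0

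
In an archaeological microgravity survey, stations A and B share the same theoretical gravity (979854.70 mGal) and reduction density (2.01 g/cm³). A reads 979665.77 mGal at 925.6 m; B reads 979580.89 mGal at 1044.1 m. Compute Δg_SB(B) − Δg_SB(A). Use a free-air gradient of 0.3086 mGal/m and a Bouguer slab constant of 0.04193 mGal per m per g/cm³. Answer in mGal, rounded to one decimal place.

Δg_SB(A) = 979665.77 − 979854.70 + 0.3086×925.6 − 0.04193×2.01×925.6 = 18.70 mGal
Δg_SB(B) = 979580.89 − 979854.70 + 0.3086×1044.1 − 0.04193×2.01×1044.1 = -39.60 mGal
Difference = -39.60 − (18.70) = -58.30 mGal

-58.3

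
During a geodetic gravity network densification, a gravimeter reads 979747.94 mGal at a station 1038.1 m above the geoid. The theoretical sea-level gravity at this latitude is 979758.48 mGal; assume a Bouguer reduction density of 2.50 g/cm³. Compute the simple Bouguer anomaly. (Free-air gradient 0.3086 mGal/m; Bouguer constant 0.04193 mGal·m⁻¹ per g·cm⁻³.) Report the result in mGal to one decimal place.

201.0

Free-air correction = 0.3086 × 1038.1 = 320.36 mGal
Free-air anomaly = 979747.94 − 979758.48 + (320.36) = 309.82 mGal
Bouguer slab correction = 0.04193 × 2.50 × 1038.1 = 108.82 mGal
Simple Bouguer anomaly = 309.82 − (108.82) = 201.00 mGal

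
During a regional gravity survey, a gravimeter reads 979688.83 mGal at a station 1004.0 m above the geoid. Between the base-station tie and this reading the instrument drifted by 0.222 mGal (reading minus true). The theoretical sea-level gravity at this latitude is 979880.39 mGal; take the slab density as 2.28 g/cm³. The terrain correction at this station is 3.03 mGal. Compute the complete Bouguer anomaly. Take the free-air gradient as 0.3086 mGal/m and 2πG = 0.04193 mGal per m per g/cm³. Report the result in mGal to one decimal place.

Drift-corrected reading = 979688.83 − (0.222) = 979688.608 mGal
Free-air correction = 0.3086 × 1004.0 = 309.83 mGal
Free-air anomaly = 979688.608 − 979880.39 + (309.83) = 118.048 mGal
Bouguer slab correction = 0.04193 × 2.28 × 1004.0 = 95.98 mGal
Simple Bouguer anomaly = 118.048 − (95.98) = 22.068 mGal
Complete Bouguer anomaly = 22.068 + 3.03 = 25.098 mGal

25.1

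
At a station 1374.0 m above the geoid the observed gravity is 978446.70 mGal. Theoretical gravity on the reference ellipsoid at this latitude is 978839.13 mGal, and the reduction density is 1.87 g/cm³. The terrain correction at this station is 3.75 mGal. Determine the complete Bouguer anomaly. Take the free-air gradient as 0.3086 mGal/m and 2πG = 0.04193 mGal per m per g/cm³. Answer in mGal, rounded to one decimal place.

-72.4

Free-air correction = 0.3086 × 1374.0 = 424.02 mGal
Free-air anomaly = 978446.70 − 978839.13 + (424.02) = 31.59 mGal
Bouguer slab correction = 0.04193 × 1.87 × 1374.0 = 107.73 mGal
Simple Bouguer anomaly = 31.59 − (107.73) = -76.14 mGal
Complete Bouguer anomaly = -76.14 + 3.75 = -72.39 mGal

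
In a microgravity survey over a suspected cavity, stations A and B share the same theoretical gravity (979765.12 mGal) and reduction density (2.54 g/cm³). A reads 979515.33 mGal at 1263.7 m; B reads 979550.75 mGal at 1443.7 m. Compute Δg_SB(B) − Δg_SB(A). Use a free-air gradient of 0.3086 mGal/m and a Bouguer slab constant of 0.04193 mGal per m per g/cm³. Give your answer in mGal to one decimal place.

71.8

Δg_SB(A) = 979515.33 − 979765.12 + 0.3086×1263.7 − 0.04193×2.54×1263.7 = 5.60 mGal
Δg_SB(B) = 979550.75 − 979765.12 + 0.3086×1443.7 − 0.04193×2.54×1443.7 = 77.40 mGal
Difference = 77.40 − (5.60) = 71.80 mGal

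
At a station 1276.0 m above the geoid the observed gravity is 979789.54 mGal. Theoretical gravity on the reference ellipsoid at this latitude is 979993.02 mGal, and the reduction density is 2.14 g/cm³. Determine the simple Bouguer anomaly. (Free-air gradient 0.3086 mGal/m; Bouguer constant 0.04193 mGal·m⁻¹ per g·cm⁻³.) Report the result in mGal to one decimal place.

Free-air correction = 0.3086 × 1276.0 = 393.77 mGal
Free-air anomaly = 979789.54 − 979993.02 + (393.77) = 190.29 mGal
Bouguer slab correction = 0.04193 × 2.14 × 1276.0 = 114.50 mGal
Simple Bouguer anomaly = 190.29 − (114.50) = 75.79 mGal

75.8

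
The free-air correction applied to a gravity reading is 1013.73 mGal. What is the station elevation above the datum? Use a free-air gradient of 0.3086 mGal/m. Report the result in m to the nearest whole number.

3285

h = 1013.73 / 0.3086 = 3284.93 m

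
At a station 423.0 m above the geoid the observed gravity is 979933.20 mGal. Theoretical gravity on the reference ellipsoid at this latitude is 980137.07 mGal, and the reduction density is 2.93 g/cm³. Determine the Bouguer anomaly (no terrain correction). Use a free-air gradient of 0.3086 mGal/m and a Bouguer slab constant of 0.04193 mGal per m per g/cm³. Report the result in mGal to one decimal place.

Free-air correction = 0.3086 × 423.0 = 130.54 mGal
Free-air anomaly = 979933.20 − 980137.07 + (130.54) = -73.33 mGal
Bouguer slab correction = 0.04193 × 2.93 × 423.0 = 51.97 mGal
Simple Bouguer anomaly = -73.33 − (51.97) = -125.30 mGal

-125.3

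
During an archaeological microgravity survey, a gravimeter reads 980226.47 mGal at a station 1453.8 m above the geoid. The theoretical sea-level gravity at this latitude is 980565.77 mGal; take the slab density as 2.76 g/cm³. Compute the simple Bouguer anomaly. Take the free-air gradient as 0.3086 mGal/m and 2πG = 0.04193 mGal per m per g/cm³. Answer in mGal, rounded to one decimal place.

Free-air correction = 0.3086 × 1453.8 = 448.64 mGal
Free-air anomaly = 980226.47 − 980565.77 + (448.64) = 109.34 mGal
Bouguer slab correction = 0.04193 × 2.76 × 1453.8 = 168.24 mGal
Simple Bouguer anomaly = 109.34 − (168.24) = -58.90 mGal

-58.9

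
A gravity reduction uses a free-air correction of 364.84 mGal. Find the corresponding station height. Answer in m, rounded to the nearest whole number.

h = 364.84 / 0.3086 = 1182.24 m

1182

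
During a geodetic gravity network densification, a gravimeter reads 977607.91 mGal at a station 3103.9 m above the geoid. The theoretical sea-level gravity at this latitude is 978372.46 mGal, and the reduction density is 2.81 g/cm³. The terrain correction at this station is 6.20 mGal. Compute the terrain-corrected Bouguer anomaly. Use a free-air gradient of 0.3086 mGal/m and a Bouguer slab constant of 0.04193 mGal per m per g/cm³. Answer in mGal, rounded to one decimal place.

-166.2

Free-air correction = 0.3086 × 3103.9 = 957.86 mGal
Free-air anomaly = 977607.91 − 978372.46 + (957.86) = 193.31 mGal
Bouguer slab correction = 0.04193 × 2.81 × 3103.9 = 365.71 mGal
Simple Bouguer anomaly = 193.31 − (365.71) = -172.40 mGal
Complete Bouguer anomaly = -172.40 + 6.20 = -166.20 mGal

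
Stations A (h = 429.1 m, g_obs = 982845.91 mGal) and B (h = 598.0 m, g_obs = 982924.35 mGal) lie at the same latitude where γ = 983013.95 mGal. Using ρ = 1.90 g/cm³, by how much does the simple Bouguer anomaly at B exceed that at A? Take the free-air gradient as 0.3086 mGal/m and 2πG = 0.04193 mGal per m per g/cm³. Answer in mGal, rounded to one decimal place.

117.1

Δg_SB(A) = 982845.91 − 983013.95 + 0.3086×429.1 − 0.04193×1.90×429.1 = -69.80 mGal
Δg_SB(B) = 982924.35 − 983013.95 + 0.3086×598.0 − 0.04193×1.90×598.0 = 47.30 mGal
Difference = 47.30 − (-69.80) = 117.10 mGal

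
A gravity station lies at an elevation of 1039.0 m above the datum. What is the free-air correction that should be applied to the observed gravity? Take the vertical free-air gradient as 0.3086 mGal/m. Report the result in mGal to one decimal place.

320.6

Free-air correction = 0.3086 × 1039.0 = 320.6 mGal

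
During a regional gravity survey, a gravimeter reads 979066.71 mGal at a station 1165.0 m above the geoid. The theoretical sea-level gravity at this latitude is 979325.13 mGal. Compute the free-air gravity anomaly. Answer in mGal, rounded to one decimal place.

Free-air correction = 0.3086 × 1165.0 = 359.52 mGal
Free-air anomaly = 979066.71 − 979325.13 + (359.52) = 101.10 mGal

101.1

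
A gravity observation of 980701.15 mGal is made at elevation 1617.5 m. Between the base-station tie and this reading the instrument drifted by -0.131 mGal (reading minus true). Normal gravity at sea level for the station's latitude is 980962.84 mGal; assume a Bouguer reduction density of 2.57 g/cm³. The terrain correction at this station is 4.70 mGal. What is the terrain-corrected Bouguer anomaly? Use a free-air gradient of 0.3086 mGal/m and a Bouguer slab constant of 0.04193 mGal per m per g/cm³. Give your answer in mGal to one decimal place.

Drift-corrected reading = 980701.15 − (-0.131) = 980701.281 mGal
Free-air correction = 0.3086 × 1617.5 = 499.16 mGal
Free-air anomaly = 980701.281 − 980962.84 + (499.16) = 237.601 mGal
Bouguer slab correction = 0.04193 × 2.57 × 1617.5 = 174.30 mGal
Simple Bouguer anomaly = 237.601 − (174.30) = 63.301 mGal
Complete Bouguer anomaly = 63.301 + 4.70 = 68.001 mGal

68.0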